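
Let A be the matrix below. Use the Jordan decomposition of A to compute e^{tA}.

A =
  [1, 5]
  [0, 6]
e^{tA} =
  [exp(t), exp(6*t) - exp(t)]
  [0, exp(6*t)]

Strategy: write A = P · J · P⁻¹ where J is a Jordan canonical form, so e^{tA} = P · e^{tJ} · P⁻¹, and e^{tJ} can be computed block-by-block.

A has Jordan form
J =
  [1, 0]
  [0, 6]
(up to reordering of blocks).

Per-block formulas:
  For a 1×1 block at λ = 6: exp(t · [6]) = [e^(6t)].
  For a 1×1 block at λ = 1: exp(t · [1]) = [e^(1t)].

After assembling e^{tJ} and conjugating by P, we get:

e^{tA} =
  [exp(t), exp(6*t) - exp(t)]
  [0, exp(6*t)]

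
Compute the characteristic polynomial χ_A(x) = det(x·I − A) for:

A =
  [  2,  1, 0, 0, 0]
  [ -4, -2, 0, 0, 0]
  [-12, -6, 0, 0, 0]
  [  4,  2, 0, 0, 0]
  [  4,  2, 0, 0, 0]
x^5

Expanding det(x·I − A) (e.g. by cofactor expansion or by noting that A is similar to its Jordan form J, which has the same characteristic polynomial as A) gives
  χ_A(x) = x^5
which factors as x^5. The eigenvalues (with algebraic multiplicities) are λ = 0 with multiplicity 5.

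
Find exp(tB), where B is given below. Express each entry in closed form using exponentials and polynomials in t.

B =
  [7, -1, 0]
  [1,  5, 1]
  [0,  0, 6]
e^{tB} =
  [t*exp(6*t) + exp(6*t), -t*exp(6*t), -t^2*exp(6*t)/2]
  [t*exp(6*t), -t*exp(6*t) + exp(6*t), -t^2*exp(6*t)/2 + t*exp(6*t)]
  [0, 0, exp(6*t)]

Strategy: write B = P · J · P⁻¹ where J is a Jordan canonical form, so e^{tB} = P · e^{tJ} · P⁻¹, and e^{tJ} can be computed block-by-block.

B has Jordan form
J =
  [6, 1, 0]
  [0, 6, 1]
  [0, 0, 6]
(up to reordering of blocks).

Per-block formulas:
  For a 3×3 Jordan block J_3(6): exp(t · J_3(6)) = e^(6t)·(I + t·N + (t^2/2)·N^2), where N is the 3×3 nilpotent shift.

After assembling e^{tJ} and conjugating by P, we get:

e^{tB} =
  [t*exp(6*t) + exp(6*t), -t*exp(6*t), -t^2*exp(6*t)/2]
  [t*exp(6*t), -t*exp(6*t) + exp(6*t), -t^2*exp(6*t)/2 + t*exp(6*t)]
  [0, 0, exp(6*t)]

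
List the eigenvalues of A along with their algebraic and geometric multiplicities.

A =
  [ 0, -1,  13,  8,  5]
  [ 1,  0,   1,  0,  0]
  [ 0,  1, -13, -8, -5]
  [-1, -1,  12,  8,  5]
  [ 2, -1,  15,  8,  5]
λ = 0: alg = 5, geom = 3

Step 1 — factor the characteristic polynomial to read off the algebraic multiplicities:
  χ_A(x) = x^5

Step 2 — compute geometric multiplicities via the rank-nullity identity g(λ) = n − rank(A − λI):
  rank(A − (0)·I) = 2, so dim ker(A − (0)·I) = n − 2 = 3

Summary:
  λ = 0: algebraic multiplicity = 5, geometric multiplicity = 3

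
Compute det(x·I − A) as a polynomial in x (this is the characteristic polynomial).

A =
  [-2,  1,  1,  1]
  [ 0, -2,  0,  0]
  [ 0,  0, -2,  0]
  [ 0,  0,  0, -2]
x^4 + 8*x^3 + 24*x^2 + 32*x + 16

Expanding det(x·I − A) (e.g. by cofactor expansion or by noting that A is similar to its Jordan form J, which has the same characteristic polynomial as A) gives
  χ_A(x) = x^4 + 8*x^3 + 24*x^2 + 32*x + 16
which factors as (x + 2)^4. The eigenvalues (with algebraic multiplicities) are λ = -2 with multiplicity 4.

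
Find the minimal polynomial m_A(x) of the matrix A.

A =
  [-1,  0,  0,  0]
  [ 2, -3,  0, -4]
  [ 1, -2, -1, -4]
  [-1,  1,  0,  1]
x^2 + 2*x + 1

The characteristic polynomial is χ_A(x) = (x + 1)^4, so the eigenvalues are known. The minimal polynomial is
  m_A(x) = Π_λ (x − λ)^{k_λ}
where k_λ is the size of the *largest* Jordan block for λ (equivalently, the smallest k with (A − λI)^k v = 0 for every generalised eigenvector v of λ).

  λ = -1: largest Jordan block has size 2, contributing (x + 1)^2

So m_A(x) = (x + 1)^2 = x^2 + 2*x + 1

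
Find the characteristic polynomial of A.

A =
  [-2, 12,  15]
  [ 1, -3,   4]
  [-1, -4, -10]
x^3 + 15*x^2 + 75*x + 125

Expanding det(x·I − A) (e.g. by cofactor expansion or by noting that A is similar to its Jordan form J, which has the same characteristic polynomial as A) gives
  χ_A(x) = x^3 + 15*x^2 + 75*x + 125
which factors as (x + 5)^3. The eigenvalues (with algebraic multiplicities) are λ = -5 with multiplicity 3.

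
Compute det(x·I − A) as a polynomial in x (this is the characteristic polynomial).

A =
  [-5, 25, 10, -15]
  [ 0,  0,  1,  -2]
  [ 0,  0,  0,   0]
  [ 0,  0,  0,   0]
x^4 + 5*x^3

Expanding det(x·I − A) (e.g. by cofactor expansion or by noting that A is similar to its Jordan form J, which has the same characteristic polynomial as A) gives
  χ_A(x) = x^4 + 5*x^3
which factors as x^3*(x + 5). The eigenvalues (with algebraic multiplicities) are λ = -5 with multiplicity 1, λ = 0 with multiplicity 3.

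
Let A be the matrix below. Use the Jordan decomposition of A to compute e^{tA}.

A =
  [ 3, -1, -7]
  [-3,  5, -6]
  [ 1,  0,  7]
e^{tA} =
  [-2*t*exp(5*t) + exp(5*t), t^2*exp(5*t) - t*exp(5*t), 3*t^2*exp(5*t) - 7*t*exp(5*t)]
  [-3*t*exp(5*t), 3*t^2*exp(5*t)/2 + exp(5*t), 9*t^2*exp(5*t)/2 - 6*t*exp(5*t)]
  [t*exp(5*t), -t^2*exp(5*t)/2, -3*t^2*exp(5*t)/2 + 2*t*exp(5*t) + exp(5*t)]

Strategy: write A = P · J · P⁻¹ where J is a Jordan canonical form, so e^{tA} = P · e^{tJ} · P⁻¹, and e^{tJ} can be computed block-by-block.

A has Jordan form
J =
  [5, 1, 0]
  [0, 5, 1]
  [0, 0, 5]
(up to reordering of blocks).

Per-block formulas:
  For a 3×3 Jordan block J_3(5): exp(t · J_3(5)) = e^(5t)·(I + t·N + (t^2/2)·N^2), where N is the 3×3 nilpotent shift.

After assembling e^{tJ} and conjugating by P, we get:

e^{tA} =
  [-2*t*exp(5*t) + exp(5*t), t^2*exp(5*t) - t*exp(5*t), 3*t^2*exp(5*t) - 7*t*exp(5*t)]
  [-3*t*exp(5*t), 3*t^2*exp(5*t)/2 + exp(5*t), 9*t^2*exp(5*t)/2 - 6*t*exp(5*t)]
  [t*exp(5*t), -t^2*exp(5*t)/2, -3*t^2*exp(5*t)/2 + 2*t*exp(5*t) + exp(5*t)]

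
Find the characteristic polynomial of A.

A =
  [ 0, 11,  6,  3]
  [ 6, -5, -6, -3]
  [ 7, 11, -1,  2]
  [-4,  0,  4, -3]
x^4 + 9*x^3 - 15*x^2 - 325*x - 750

Expanding det(x·I − A) (e.g. by cofactor expansion or by noting that A is similar to its Jordan form J, which has the same characteristic polynomial as A) gives
  χ_A(x) = x^4 + 9*x^3 - 15*x^2 - 325*x - 750
which factors as (x - 6)*(x + 5)^3. The eigenvalues (with algebraic multiplicities) are λ = -5 with multiplicity 3, λ = 6 with multiplicity 1.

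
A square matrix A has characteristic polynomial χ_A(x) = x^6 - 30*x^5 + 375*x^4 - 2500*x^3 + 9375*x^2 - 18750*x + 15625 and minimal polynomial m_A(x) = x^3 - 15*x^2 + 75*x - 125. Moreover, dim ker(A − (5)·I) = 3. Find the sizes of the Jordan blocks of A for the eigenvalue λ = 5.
Block sizes for λ = 5: [3, 2, 1]

Step 1 — from the characteristic polynomial, algebraic multiplicity of λ = 5 is 6. From dim ker(A − (5)·I) = 3, there are exactly 3 Jordan blocks for λ = 5.
Step 2 — from the minimal polynomial, the factor (x − 5)^3 tells us the largest block for λ = 5 has size 3.
Step 3 — with total size 6, 3 blocks, and largest block 3, the block sizes (in nonincreasing order) are [3, 2, 1].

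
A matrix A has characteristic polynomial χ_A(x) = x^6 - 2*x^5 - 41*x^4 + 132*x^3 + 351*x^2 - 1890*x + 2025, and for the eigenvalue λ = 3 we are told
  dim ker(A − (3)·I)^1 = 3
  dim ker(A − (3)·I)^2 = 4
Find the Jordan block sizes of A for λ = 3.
Block sizes for λ = 3: [2, 1, 1]

From the dimensions of kernels of powers, the number of Jordan blocks of size at least j is d_j − d_{j−1} where d_j = dim ker(N^j) (with d_0 = 0). Computing the differences gives [3, 1].
The number of blocks of size exactly k is (#blocks of size ≥ k) − (#blocks of size ≥ k + 1), so the partition is: 2 block(s) of size 1, 1 block(s) of size 2.
In nonincreasing order the block sizes are [2, 1, 1].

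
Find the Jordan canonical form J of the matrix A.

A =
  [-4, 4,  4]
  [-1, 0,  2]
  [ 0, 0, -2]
J_2(-2) ⊕ J_1(-2)

The characteristic polynomial is
  det(x·I − A) = x^3 + 6*x^2 + 12*x + 8 = (x + 2)^3

Eigenvalues and multiplicities (the geometric multiplicity of λ is n − rank(A − λI), which equals the number of Jordan blocks for λ):
  λ = -2: algebraic multiplicity = 3, geometric multiplicity = 2

Determining the block sizes for each eigenvalue:
  λ = -2: 2 blocks summing to 3 forces exactly one block of size 2 and the rest size 1 → block sizes [2, 1]

Assembling the blocks gives a Jordan form
J =
  [-2,  1,  0]
  [ 0, -2,  0]
  [ 0,  0, -2]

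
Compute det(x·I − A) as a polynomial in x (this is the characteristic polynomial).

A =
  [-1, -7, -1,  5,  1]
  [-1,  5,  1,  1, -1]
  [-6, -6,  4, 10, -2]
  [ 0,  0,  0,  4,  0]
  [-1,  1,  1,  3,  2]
x^5 - 14*x^4 + 64*x^3 - 64*x^2 - 256*x + 512

Expanding det(x·I − A) (e.g. by cofactor expansion or by noting that A is similar to its Jordan form J, which has the same characteristic polynomial as A) gives
  χ_A(x) = x^5 - 14*x^4 + 64*x^3 - 64*x^2 - 256*x + 512
which factors as (x - 4)^4*(x + 2). The eigenvalues (with algebraic multiplicities) are λ = -2 with multiplicity 1, λ = 4 with multiplicity 4.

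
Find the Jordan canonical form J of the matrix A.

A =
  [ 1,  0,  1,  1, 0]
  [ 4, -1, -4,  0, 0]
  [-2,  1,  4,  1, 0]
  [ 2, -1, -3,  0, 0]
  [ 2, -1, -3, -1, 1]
J_2(1) ⊕ J_2(1) ⊕ J_1(1)

The characteristic polynomial is
  det(x·I − A) = x^5 - 5*x^4 + 10*x^3 - 10*x^2 + 5*x - 1 = (x - 1)^5

Eigenvalues and multiplicities (the geometric multiplicity of λ is n − rank(A − λI), which equals the number of Jordan blocks for λ):
  λ = 1: algebraic multiplicity = 5, geometric multiplicity = 3

Determining the block sizes for each eigenvalue:
  λ = 1: with am = 5 and gm = 3, the partition is not yet determined (e.g. several partitions of 5 into 3 parts exist). Let N = A − (1)·I. Computing rank(N^1) = 2, rank(N^2) = 0; the number of blocks of size ≥ j is rank(N^{j−1}) − rank(N^j), giving [3, 2]. So we have 2 block(s) of size 2, 1 block(s) of size 1 → block sizes [2, 2, 1]

Assembling the blocks gives a Jordan form
J =
  [1, 1, 0, 0, 0]
  [0, 1, 0, 0, 0]
  [0, 0, 1, 1, 0]
  [0, 0, 0, 1, 0]
  [0, 0, 0, 0, 1]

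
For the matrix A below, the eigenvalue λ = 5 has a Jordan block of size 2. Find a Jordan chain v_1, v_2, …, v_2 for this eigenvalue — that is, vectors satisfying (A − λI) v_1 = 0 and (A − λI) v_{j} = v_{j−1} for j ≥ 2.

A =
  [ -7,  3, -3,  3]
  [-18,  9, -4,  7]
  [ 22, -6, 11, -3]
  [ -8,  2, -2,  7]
A Jordan chain for λ = 5 of length 2:
v_1 = (-12, -18, 22, -8)ᵀ
v_2 = (1, 0, 0, 0)ᵀ

Let N = A − (5)·I. We want v_2 with N^2 v_2 = 0 but N^1 v_2 ≠ 0; then v_{j-1} := N · v_j for j = 2, …, 2.

Pick v_2 = (1, 0, 0, 0)ᵀ.
Then v_1 = N · v_2 = (-12, -18, 22, -8)ᵀ.

Sanity check: (A − (5)·I) v_1 = (0, 0, 0, 0)ᵀ = 0. ✓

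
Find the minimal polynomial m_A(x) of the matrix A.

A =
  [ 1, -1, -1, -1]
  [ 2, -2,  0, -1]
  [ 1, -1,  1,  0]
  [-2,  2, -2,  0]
x^2

The characteristic polynomial is χ_A(x) = x^4, so the eigenvalues are known. The minimal polynomial is
  m_A(x) = Π_λ (x − λ)^{k_λ}
where k_λ is the size of the *largest* Jordan block for λ (equivalently, the smallest k with (A − λI)^k v = 0 for every generalised eigenvector v of λ).

  λ = 0: largest Jordan block has size 2, contributing (x − 0)^2

So m_A(x) = x^2 = x^2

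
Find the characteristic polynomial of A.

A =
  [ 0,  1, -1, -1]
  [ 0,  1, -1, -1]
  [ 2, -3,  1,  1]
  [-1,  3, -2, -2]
x^4

Expanding det(x·I − A) (e.g. by cofactor expansion or by noting that A is similar to its Jordan form J, which has the same characteristic polynomial as A) gives
  χ_A(x) = x^4
which factors as x^4. The eigenvalues (with algebraic multiplicities) are λ = 0 with multiplicity 4.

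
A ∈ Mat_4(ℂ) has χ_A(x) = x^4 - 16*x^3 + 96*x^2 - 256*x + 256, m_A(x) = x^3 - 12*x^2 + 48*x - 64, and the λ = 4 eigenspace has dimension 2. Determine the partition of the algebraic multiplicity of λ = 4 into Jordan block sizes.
Block sizes for λ = 4: [3, 1]

Step 1 — from the characteristic polynomial, algebraic multiplicity of λ = 4 is 4. From dim ker(A − (4)·I) = 2, there are exactly 2 Jordan blocks for λ = 4.
Step 2 — from the minimal polynomial, the factor (x − 4)^3 tells us the largest block for λ = 4 has size 3.
Step 3 — with total size 4, 2 blocks, and largest block 3, the block sizes (in nonincreasing order) are [3, 1].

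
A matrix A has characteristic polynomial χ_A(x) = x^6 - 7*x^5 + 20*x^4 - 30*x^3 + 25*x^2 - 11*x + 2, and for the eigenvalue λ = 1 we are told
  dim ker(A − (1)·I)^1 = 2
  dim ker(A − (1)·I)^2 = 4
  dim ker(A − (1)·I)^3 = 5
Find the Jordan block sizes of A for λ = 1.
Block sizes for λ = 1: [3, 2]

From the dimensions of kernels of powers, the number of Jordan blocks of size at least j is d_j − d_{j−1} where d_j = dim ker(N^j) (with d_0 = 0). Computing the differences gives [2, 2, 1].
The number of blocks of size exactly k is (#blocks of size ≥ k) − (#blocks of size ≥ k + 1), so the partition is: 1 block(s) of size 2, 1 block(s) of size 3.
In nonincreasing order the block sizes are [3, 2].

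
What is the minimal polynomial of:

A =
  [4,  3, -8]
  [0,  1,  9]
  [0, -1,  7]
x^3 - 12*x^2 + 48*x - 64

The characteristic polynomial is χ_A(x) = (x - 4)^3, so the eigenvalues are known. The minimal polynomial is
  m_A(x) = Π_λ (x − λ)^{k_λ}
where k_λ is the size of the *largest* Jordan block for λ (equivalently, the smallest k with (A − λI)^k v = 0 for every generalised eigenvector v of λ).

  λ = 4: largest Jordan block has size 3, contributing (x − 4)^3

So m_A(x) = (x - 4)^3 = x^3 - 12*x^2 + 48*x - 64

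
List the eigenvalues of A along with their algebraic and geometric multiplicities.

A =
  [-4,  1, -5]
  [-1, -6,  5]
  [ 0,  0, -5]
λ = -5: alg = 3, geom = 2

Step 1 — factor the characteristic polynomial to read off the algebraic multiplicities:
  χ_A(x) = (x + 5)^3

Step 2 — compute geometric multiplicities via the rank-nullity identity g(λ) = n − rank(A − λI):
  rank(A − (-5)·I) = 1, so dim ker(A − (-5)·I) = n − 1 = 2

Summary:
  λ = -5: algebraic multiplicity = 3, geometric multiplicity = 2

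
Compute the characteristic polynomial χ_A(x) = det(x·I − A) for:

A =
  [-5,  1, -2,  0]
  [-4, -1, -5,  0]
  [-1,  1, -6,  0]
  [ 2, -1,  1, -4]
x^4 + 16*x^3 + 96*x^2 + 256*x + 256

Expanding det(x·I − A) (e.g. by cofactor expansion or by noting that A is similar to its Jordan form J, which has the same characteristic polynomial as A) gives
  χ_A(x) = x^4 + 16*x^3 + 96*x^2 + 256*x + 256
which factors as (x + 4)^4. The eigenvalues (with algebraic multiplicities) are λ = -4 with multiplicity 4.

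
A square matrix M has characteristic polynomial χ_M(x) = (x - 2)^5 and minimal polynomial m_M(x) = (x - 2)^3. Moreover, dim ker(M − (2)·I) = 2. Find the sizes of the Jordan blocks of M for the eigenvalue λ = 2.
Block sizes for λ = 2: [3, 2]

Step 1 — from the characteristic polynomial, algebraic multiplicity of λ = 2 is 5. From dim ker(M − (2)·I) = 2, there are exactly 2 Jordan blocks for λ = 2.
Step 2 — from the minimal polynomial, the factor (x − 2)^3 tells us the largest block for λ = 2 has size 3.
Step 3 — with total size 5, 2 blocks, and largest block 3, the block sizes (in nonincreasing order) are [3, 2].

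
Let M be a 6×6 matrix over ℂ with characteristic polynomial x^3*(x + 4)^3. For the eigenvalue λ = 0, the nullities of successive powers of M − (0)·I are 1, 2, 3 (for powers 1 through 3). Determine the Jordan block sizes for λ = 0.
Block sizes for λ = 0: [3]

From the dimensions of kernels of powers, the number of Jordan blocks of size at least j is d_j − d_{j−1} where d_j = dim ker(N^j) (with d_0 = 0). Computing the differences gives [1, 1, 1].
The number of blocks of size exactly k is (#blocks of size ≥ k) − (#blocks of size ≥ k + 1), so the partition is: 1 block(s) of size 3.
In nonincreasing order the block sizes are [3].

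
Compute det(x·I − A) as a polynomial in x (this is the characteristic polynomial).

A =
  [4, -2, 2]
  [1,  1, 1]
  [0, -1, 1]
x^3 - 6*x^2 + 12*x - 8

Expanding det(x·I − A) (e.g. by cofactor expansion or by noting that A is similar to its Jordan form J, which has the same characteristic polynomial as A) gives
  χ_A(x) = x^3 - 6*x^2 + 12*x - 8
which factors as (x - 2)^3. The eigenvalues (with algebraic multiplicities) are λ = 2 with multiplicity 3.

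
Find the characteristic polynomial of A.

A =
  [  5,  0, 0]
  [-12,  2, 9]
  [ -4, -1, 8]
x^3 - 15*x^2 + 75*x - 125

Expanding det(x·I − A) (e.g. by cofactor expansion or by noting that A is similar to its Jordan form J, which has the same characteristic polynomial as A) gives
  χ_A(x) = x^3 - 15*x^2 + 75*x - 125
which factors as (x - 5)^3. The eigenvalues (with algebraic multiplicities) are λ = 5 with multiplicity 3.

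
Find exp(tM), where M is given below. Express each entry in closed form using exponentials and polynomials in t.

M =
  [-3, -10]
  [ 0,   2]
e^{tM} =
  [exp(-3*t), -2*exp(2*t) + 2*exp(-3*t)]
  [0, exp(2*t)]

Strategy: write M = P · J · P⁻¹ where J is a Jordan canonical form, so e^{tM} = P · e^{tJ} · P⁻¹, and e^{tJ} can be computed block-by-block.

M has Jordan form
J =
  [-3, 0]
  [ 0, 2]
(up to reordering of blocks).

Per-block formulas:
  For a 1×1 block at λ = -3: exp(t · [-3]) = [e^(-3t)].
  For a 1×1 block at λ = 2: exp(t · [2]) = [e^(2t)].

After assembling e^{tJ} and conjugating by P, we get:

e^{tM} =
  [exp(-3*t), -2*exp(2*t) + 2*exp(-3*t)]
  [0, exp(2*t)]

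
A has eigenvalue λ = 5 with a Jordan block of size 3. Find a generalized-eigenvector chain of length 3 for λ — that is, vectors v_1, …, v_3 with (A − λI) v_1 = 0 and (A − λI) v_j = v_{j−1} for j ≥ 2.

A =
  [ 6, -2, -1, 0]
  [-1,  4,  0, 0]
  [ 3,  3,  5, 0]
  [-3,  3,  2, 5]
A Jordan chain for λ = 5 of length 3:
v_1 = (-3, 3, -9, 9)ᵀ
v_2 = (-2, -1, 3, 3)ᵀ
v_3 = (0, 1, 0, 0)ᵀ

Let N = A − (5)·I. We want v_3 with N^3 v_3 = 0 but N^2 v_3 ≠ 0; then v_{j-1} := N · v_j for j = 3, …, 2.

Pick v_3 = (0, 1, 0, 0)ᵀ.
Then v_2 = N · v_3 = (-2, -1, 3, 3)ᵀ.
Then v_1 = N · v_2 = (-3, 3, -9, 9)ᵀ.

Sanity check: (A − (5)·I) v_1 = (0, 0, 0, 0)ᵀ = 0. ✓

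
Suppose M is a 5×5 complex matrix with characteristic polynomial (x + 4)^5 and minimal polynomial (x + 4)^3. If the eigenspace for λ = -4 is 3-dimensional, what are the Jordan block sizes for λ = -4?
Block sizes for λ = -4: [3, 1, 1]

Step 1 — from the characteristic polynomial, algebraic multiplicity of λ = -4 is 5. From dim ker(M − (-4)·I) = 3, there are exactly 3 Jordan blocks for λ = -4.
Step 2 — from the minimal polynomial, the factor (x + 4)^3 tells us the largest block for λ = -4 has size 3.
Step 3 — with total size 5, 3 blocks, and largest block 3, the block sizes (in nonincreasing order) are [3, 1, 1].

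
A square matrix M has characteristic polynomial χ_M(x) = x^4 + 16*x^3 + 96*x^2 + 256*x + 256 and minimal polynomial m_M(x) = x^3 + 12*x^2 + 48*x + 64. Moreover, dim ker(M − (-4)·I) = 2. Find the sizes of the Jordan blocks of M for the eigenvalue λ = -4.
Block sizes for λ = -4: [3, 1]

Step 1 — from the characteristic polynomial, algebraic multiplicity of λ = -4 is 4. From dim ker(M − (-4)·I) = 2, there are exactly 2 Jordan blocks for λ = -4.
Step 2 — from the minimal polynomial, the factor (x + 4)^3 tells us the largest block for λ = -4 has size 3.
Step 3 — with total size 4, 2 blocks, and largest block 3, the block sizes (in nonincreasing order) are [3, 1].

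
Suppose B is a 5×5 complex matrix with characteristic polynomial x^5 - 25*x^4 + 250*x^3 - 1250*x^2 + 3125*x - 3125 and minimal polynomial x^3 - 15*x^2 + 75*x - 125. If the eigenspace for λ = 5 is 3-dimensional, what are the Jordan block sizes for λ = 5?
Block sizes for λ = 5: [3, 1, 1]

Step 1 — from the characteristic polynomial, algebraic multiplicity of λ = 5 is 5. From dim ker(B − (5)·I) = 3, there are exactly 3 Jordan blocks for λ = 5.
Step 2 — from the minimal polynomial, the factor (x − 5)^3 tells us the largest block for λ = 5 has size 3.
Step 3 — with total size 5, 3 blocks, and largest block 3, the block sizes (in nonincreasing order) are [3, 1, 1].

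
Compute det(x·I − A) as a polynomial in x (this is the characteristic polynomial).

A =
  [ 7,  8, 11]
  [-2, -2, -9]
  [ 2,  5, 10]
x^3 - 15*x^2 + 75*x - 125

Expanding det(x·I − A) (e.g. by cofactor expansion or by noting that A is similar to its Jordan form J, which has the same characteristic polynomial as A) gives
  χ_A(x) = x^3 - 15*x^2 + 75*x - 125
which factors as (x - 5)^3. The eigenvalues (with algebraic multiplicities) are λ = 5 with multiplicity 3.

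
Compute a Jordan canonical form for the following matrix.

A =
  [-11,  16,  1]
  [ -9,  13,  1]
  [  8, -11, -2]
J_3(0)

The characteristic polynomial is
  det(x·I − A) = x^3

Eigenvalues and multiplicities (the geometric multiplicity of λ is n − rank(A − λI), which equals the number of Jordan blocks for λ):
  λ = 0: algebraic multiplicity = 3, geometric multiplicity = 1

Determining the block sizes for each eigenvalue:
  λ = 0: one block (gm = 1), so the single block has size am = 3 → block sizes [3]

Assembling the blocks gives a Jordan form
J =
  [0, 1, 0]
  [0, 0, 1]
  [0, 0, 0]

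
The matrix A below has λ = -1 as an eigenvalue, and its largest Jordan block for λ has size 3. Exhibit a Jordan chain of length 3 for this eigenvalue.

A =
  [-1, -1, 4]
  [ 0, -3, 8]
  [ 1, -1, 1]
A Jordan chain for λ = -1 of length 3:
v_1 = (4, 8, 2)ᵀ
v_2 = (0, 0, 1)ᵀ
v_3 = (1, 0, 0)ᵀ

Let N = A − (-1)·I. We want v_3 with N^3 v_3 = 0 but N^2 v_3 ≠ 0; then v_{j-1} := N · v_j for j = 3, …, 2.

Pick v_3 = (1, 0, 0)ᵀ.
Then v_2 = N · v_3 = (0, 0, 1)ᵀ.
Then v_1 = N · v_2 = (4, 8, 2)ᵀ.

Sanity check: (A − (-1)·I) v_1 = (0, 0, 0)ᵀ = 0. ✓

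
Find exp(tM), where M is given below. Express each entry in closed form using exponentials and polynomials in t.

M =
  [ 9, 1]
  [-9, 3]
e^{tM} =
  [3*t*exp(6*t) + exp(6*t), t*exp(6*t)]
  [-9*t*exp(6*t), -3*t*exp(6*t) + exp(6*t)]

Strategy: write M = P · J · P⁻¹ where J is a Jordan canonical form, so e^{tM} = P · e^{tJ} · P⁻¹, and e^{tJ} can be computed block-by-block.

M has Jordan form
J =
  [6, 1]
  [0, 6]
(up to reordering of blocks).

Per-block formulas:
  For a 2×2 Jordan block J_2(6): exp(t · J_2(6)) = e^(6t)·(I + t·N), where N is the 2×2 nilpotent shift.

After assembling e^{tJ} and conjugating by P, we get:

e^{tM} =
  [3*t*exp(6*t) + exp(6*t), t*exp(6*t)]
  [-9*t*exp(6*t), -3*t*exp(6*t) + exp(6*t)]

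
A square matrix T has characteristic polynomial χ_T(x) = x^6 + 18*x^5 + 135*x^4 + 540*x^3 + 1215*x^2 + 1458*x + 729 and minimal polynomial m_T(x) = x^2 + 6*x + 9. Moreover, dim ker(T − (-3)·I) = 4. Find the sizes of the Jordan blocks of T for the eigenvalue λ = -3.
Block sizes for λ = -3: [2, 2, 1, 1]

Step 1 — from the characteristic polynomial, algebraic multiplicity of λ = -3 is 6. From dim ker(T − (-3)·I) = 4, there are exactly 4 Jordan blocks for λ = -3.
Step 2 — from the minimal polynomial, the factor (x + 3)^2 tells us the largest block for λ = -3 has size 2.
Step 3 — with total size 6, 4 blocks, and largest block 2, the block sizes (in nonincreasing order) are [2, 2, 1, 1].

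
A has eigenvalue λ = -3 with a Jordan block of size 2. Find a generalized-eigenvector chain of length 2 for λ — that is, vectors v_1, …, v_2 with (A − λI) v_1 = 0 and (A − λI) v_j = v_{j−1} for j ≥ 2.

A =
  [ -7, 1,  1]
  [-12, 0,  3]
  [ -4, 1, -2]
A Jordan chain for λ = -3 of length 2:
v_1 = (-4, -12, -4)ᵀ
v_2 = (1, 0, 0)ᵀ

Let N = A − (-3)·I. We want v_2 with N^2 v_2 = 0 but N^1 v_2 ≠ 0; then v_{j-1} := N · v_j for j = 2, …, 2.

Pick v_2 = (1, 0, 0)ᵀ.
Then v_1 = N · v_2 = (-4, -12, -4)ᵀ.

Sanity check: (A − (-3)·I) v_1 = (0, 0, 0)ᵀ = 0. ✓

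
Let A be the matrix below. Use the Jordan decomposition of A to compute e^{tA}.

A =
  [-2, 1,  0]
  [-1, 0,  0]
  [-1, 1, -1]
e^{tA} =
  [-t*exp(-t) + exp(-t), t*exp(-t), 0]
  [-t*exp(-t), t*exp(-t) + exp(-t), 0]
  [-t*exp(-t), t*exp(-t), exp(-t)]

Strategy: write A = P · J · P⁻¹ where J is a Jordan canonical form, so e^{tA} = P · e^{tJ} · P⁻¹, and e^{tJ} can be computed block-by-block.

A has Jordan form
J =
  [-1,  1,  0]
  [ 0, -1,  0]
  [ 0,  0, -1]
(up to reordering of blocks).

Per-block formulas:
  For a 2×2 Jordan block J_2(-1): exp(t · J_2(-1)) = e^(-1t)·(I + t·N), where N is the 2×2 nilpotent shift.
  For a 1×1 block at λ = -1: exp(t · [-1]) = [e^(-1t)].

After assembling e^{tJ} and conjugating by P, we get:

e^{tA} =
  [-t*exp(-t) + exp(-t), t*exp(-t), 0]
  [-t*exp(-t), t*exp(-t) + exp(-t), 0]
  [-t*exp(-t), t*exp(-t), exp(-t)]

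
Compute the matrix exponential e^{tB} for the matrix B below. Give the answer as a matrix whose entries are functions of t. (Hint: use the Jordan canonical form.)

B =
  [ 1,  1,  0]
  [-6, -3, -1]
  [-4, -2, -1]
e^{tB} =
  [-t^2*exp(-t) + 2*t*exp(-t) + exp(-t), t*exp(-t), -t^2*exp(-t)/2]
  [2*t^2*exp(-t) - 6*t*exp(-t), -2*t*exp(-t) + exp(-t), t^2*exp(-t) - t*exp(-t)]
  [2*t^2*exp(-t) - 4*t*exp(-t), -2*t*exp(-t), t^2*exp(-t) + exp(-t)]

Strategy: write B = P · J · P⁻¹ where J is a Jordan canonical form, so e^{tB} = P · e^{tJ} · P⁻¹, and e^{tJ} can be computed block-by-block.

B has Jordan form
J =
  [-1,  1,  0]
  [ 0, -1,  1]
  [ 0,  0, -1]
(up to reordering of blocks).

Per-block formulas:
  For a 3×3 Jordan block J_3(-1): exp(t · J_3(-1)) = e^(-1t)·(I + t·N + (t^2/2)·N^2), where N is the 3×3 nilpotent shift.

After assembling e^{tJ} and conjugating by P, we get:

e^{tB} =
  [-t^2*exp(-t) + 2*t*exp(-t) + exp(-t), t*exp(-t), -t^2*exp(-t)/2]
  [2*t^2*exp(-t) - 6*t*exp(-t), -2*t*exp(-t) + exp(-t), t^2*exp(-t) - t*exp(-t)]
  [2*t^2*exp(-t) - 4*t*exp(-t), -2*t*exp(-t), t^2*exp(-t) + exp(-t)]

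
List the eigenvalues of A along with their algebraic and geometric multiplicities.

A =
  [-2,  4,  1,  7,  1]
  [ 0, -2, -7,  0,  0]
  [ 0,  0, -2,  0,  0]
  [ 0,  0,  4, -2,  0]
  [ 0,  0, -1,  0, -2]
λ = -2: alg = 5, geom = 3

Step 1 — factor the characteristic polynomial to read off the algebraic multiplicities:
  χ_A(x) = (x + 2)^5

Step 2 — compute geometric multiplicities via the rank-nullity identity g(λ) = n − rank(A − λI):
  rank(A − (-2)·I) = 2, so dim ker(A − (-2)·I) = n − 2 = 3

Summary:
  λ = -2: algebraic multiplicity = 5, geometric multiplicity = 3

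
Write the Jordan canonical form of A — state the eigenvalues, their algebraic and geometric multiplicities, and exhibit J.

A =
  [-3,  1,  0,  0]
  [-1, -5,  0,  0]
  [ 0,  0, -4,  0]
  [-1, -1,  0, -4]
J_2(-4) ⊕ J_1(-4) ⊕ J_1(-4)

The characteristic polynomial is
  det(x·I − A) = x^4 + 16*x^3 + 96*x^2 + 256*x + 256 = (x + 4)^4

Eigenvalues and multiplicities (the geometric multiplicity of λ is n − rank(A − λI), which equals the number of Jordan blocks for λ):
  λ = -4: algebraic multiplicity = 4, geometric multiplicity = 3

Determining the block sizes for each eigenvalue:
  λ = -4: 3 blocks summing to 4 forces exactly one block of size 2 and the rest size 1 → block sizes [2, 1, 1]

Assembling the blocks gives a Jordan form
J =
  [-4,  1,  0,  0]
  [ 0, -4,  0,  0]
  [ 0,  0, -4,  0]
  [ 0,  0,  0, -4]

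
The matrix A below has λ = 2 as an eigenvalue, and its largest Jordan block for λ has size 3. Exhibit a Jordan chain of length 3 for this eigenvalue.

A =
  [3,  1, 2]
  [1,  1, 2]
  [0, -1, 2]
A Jordan chain for λ = 2 of length 3:
v_1 = (2, 0, -1)ᵀ
v_2 = (1, 1, 0)ᵀ
v_3 = (1, 0, 0)ᵀ

Let N = A − (2)·I. We want v_3 with N^3 v_3 = 0 but N^2 v_3 ≠ 0; then v_{j-1} := N · v_j for j = 3, …, 2.

Pick v_3 = (1, 0, 0)ᵀ.
Then v_2 = N · v_3 = (1, 1, 0)ᵀ.
Then v_1 = N · v_2 = (2, 0, -1)ᵀ.

Sanity check: (A − (2)·I) v_1 = (0, 0, 0)ᵀ = 0. ✓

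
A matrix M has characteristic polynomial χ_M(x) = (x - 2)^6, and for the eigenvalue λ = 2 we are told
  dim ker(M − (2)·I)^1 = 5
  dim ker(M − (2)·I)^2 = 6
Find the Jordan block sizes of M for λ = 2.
Block sizes for λ = 2: [2, 1, 1, 1, 1]

From the dimensions of kernels of powers, the number of Jordan blocks of size at least j is d_j − d_{j−1} where d_j = dim ker(N^j) (with d_0 = 0). Computing the differences gives [5, 1].
The number of blocks of size exactly k is (#blocks of size ≥ k) − (#blocks of size ≥ k + 1), so the partition is: 4 block(s) of size 1, 1 block(s) of size 2.
In nonincreasing order the block sizes are [2, 1, 1, 1, 1].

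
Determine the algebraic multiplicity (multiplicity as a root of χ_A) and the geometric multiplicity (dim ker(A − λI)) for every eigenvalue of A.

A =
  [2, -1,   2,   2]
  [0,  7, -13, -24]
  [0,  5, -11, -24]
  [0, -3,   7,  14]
λ = 2: alg = 3, geom = 1; λ = 6: alg = 1, geom = 1

Step 1 — factor the characteristic polynomial to read off the algebraic multiplicities:
  χ_A(x) = (x - 6)*(x - 2)^3

Step 2 — compute geometric multiplicities via the rank-nullity identity g(λ) = n − rank(A − λI):
  rank(A − (2)·I) = 3, so dim ker(A − (2)·I) = n − 3 = 1
  rank(A − (6)·I) = 3, so dim ker(A − (6)·I) = n − 3 = 1

Summary:
  λ = 2: algebraic multiplicity = 3, geometric multiplicity = 1
  λ = 6: algebraic multiplicity = 1, geometric multiplicity = 1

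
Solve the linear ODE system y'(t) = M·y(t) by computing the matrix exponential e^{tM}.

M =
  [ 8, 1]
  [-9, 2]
e^{tM} =
  [3*t*exp(5*t) + exp(5*t), t*exp(5*t)]
  [-9*t*exp(5*t), -3*t*exp(5*t) + exp(5*t)]

Strategy: write M = P · J · P⁻¹ where J is a Jordan canonical form, so e^{tM} = P · e^{tJ} · P⁻¹, and e^{tJ} can be computed block-by-block.

M has Jordan form
J =
  [5, 1]
  [0, 5]
(up to reordering of blocks).

Per-block formulas:
  For a 2×2 Jordan block J_2(5): exp(t · J_2(5)) = e^(5t)·(I + t·N), where N is the 2×2 nilpotent shift.

After assembling e^{tJ} and conjugating by P, we get:

e^{tM} =
  [3*t*exp(5*t) + exp(5*t), t*exp(5*t)]
  [-9*t*exp(5*t), -3*t*exp(5*t) + exp(5*t)]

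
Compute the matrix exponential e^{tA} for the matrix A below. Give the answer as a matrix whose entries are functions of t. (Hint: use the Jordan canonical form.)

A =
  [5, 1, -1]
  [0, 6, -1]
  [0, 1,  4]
e^{tA} =
  [exp(5*t), t*exp(5*t), -t*exp(5*t)]
  [0, t*exp(5*t) + exp(5*t), -t*exp(5*t)]
  [0, t*exp(5*t), -t*exp(5*t) + exp(5*t)]

Strategy: write A = P · J · P⁻¹ where J is a Jordan canonical form, so e^{tA} = P · e^{tJ} · P⁻¹, and e^{tJ} can be computed block-by-block.

A has Jordan form
J =
  [5, 1, 0]
  [0, 5, 0]
  [0, 0, 5]
(up to reordering of blocks).

Per-block formulas:
  For a 2×2 Jordan block J_2(5): exp(t · J_2(5)) = e^(5t)·(I + t·N), where N is the 2×2 nilpotent shift.
  For a 1×1 block at λ = 5: exp(t · [5]) = [e^(5t)].

After assembling e^{tJ} and conjugating by P, we get:

e^{tA} =
  [exp(5*t), t*exp(5*t), -t*exp(5*t)]
  [0, t*exp(5*t) + exp(5*t), -t*exp(5*t)]
  [0, t*exp(5*t), -t*exp(5*t) + exp(5*t)]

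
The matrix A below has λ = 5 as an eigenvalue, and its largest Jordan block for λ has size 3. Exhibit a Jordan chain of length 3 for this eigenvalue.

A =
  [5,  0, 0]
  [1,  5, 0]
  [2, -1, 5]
A Jordan chain for λ = 5 of length 3:
v_1 = (0, 0, -1)ᵀ
v_2 = (0, 1, 2)ᵀ
v_3 = (1, 0, 0)ᵀ

Let N = A − (5)·I. We want v_3 with N^3 v_3 = 0 but N^2 v_3 ≠ 0; then v_{j-1} := N · v_j for j = 3, …, 2.

Pick v_3 = (1, 0, 0)ᵀ.
Then v_2 = N · v_3 = (0, 1, 2)ᵀ.
Then v_1 = N · v_2 = (0, 0, -1)ᵀ.

Sanity check: (A − (5)·I) v_1 = (0, 0, 0)ᵀ = 0. ✓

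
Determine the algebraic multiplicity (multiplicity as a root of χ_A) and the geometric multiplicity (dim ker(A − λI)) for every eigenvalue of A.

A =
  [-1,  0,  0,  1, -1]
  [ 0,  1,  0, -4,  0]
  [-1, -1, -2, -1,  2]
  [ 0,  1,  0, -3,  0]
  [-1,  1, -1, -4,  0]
λ = -1: alg = 5, geom = 2

Step 1 — factor the characteristic polynomial to read off the algebraic multiplicities:
  χ_A(x) = (x + 1)^5

Step 2 — compute geometric multiplicities via the rank-nullity identity g(λ) = n − rank(A − λI):
  rank(A − (-1)·I) = 3, so dim ker(A − (-1)·I) = n − 3 = 2

Summary:
  λ = -1: algebraic multiplicity = 5, geometric multiplicity = 2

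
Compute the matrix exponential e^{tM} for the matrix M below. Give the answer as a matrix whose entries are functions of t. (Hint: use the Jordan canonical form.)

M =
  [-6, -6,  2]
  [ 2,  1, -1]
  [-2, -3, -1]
e^{tM} =
  [-4*t*exp(-2*t) + exp(-2*t), -6*t*exp(-2*t), 2*t*exp(-2*t)]
  [2*t*exp(-2*t), 3*t*exp(-2*t) + exp(-2*t), -t*exp(-2*t)]
  [-2*t*exp(-2*t), -3*t*exp(-2*t), t*exp(-2*t) + exp(-2*t)]

Strategy: write M = P · J · P⁻¹ where J is a Jordan canonical form, so e^{tM} = P · e^{tJ} · P⁻¹, and e^{tJ} can be computed block-by-block.

M has Jordan form
J =
  [-2,  1,  0]
  [ 0, -2,  0]
  [ 0,  0, -2]
(up to reordering of blocks).

Per-block formulas:
  For a 2×2 Jordan block J_2(-2): exp(t · J_2(-2)) = e^(-2t)·(I + t·N), where N is the 2×2 nilpotent shift.
  For a 1×1 block at λ = -2: exp(t · [-2]) = [e^(-2t)].

After assembling e^{tJ} and conjugating by P, we get:

e^{tM} =
  [-4*t*exp(-2*t) + exp(-2*t), -6*t*exp(-2*t), 2*t*exp(-2*t)]
  [2*t*exp(-2*t), 3*t*exp(-2*t) + exp(-2*t), -t*exp(-2*t)]
  [-2*t*exp(-2*t), -3*t*exp(-2*t), t*exp(-2*t) + exp(-2*t)]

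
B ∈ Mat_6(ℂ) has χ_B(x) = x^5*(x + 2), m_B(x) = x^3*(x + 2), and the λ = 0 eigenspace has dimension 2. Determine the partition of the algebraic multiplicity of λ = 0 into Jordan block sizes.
Block sizes for λ = 0: [3, 2]

Step 1 — from the characteristic polynomial, algebraic multiplicity of λ = 0 is 5. From dim ker(B − (0)·I) = 2, there are exactly 2 Jordan blocks for λ = 0.
Step 2 — from the minimal polynomial, the factor (x − 0)^3 tells us the largest block for λ = 0 has size 3.
Step 3 — with total size 5, 2 blocks, and largest block 3, the block sizes (in nonincreasing order) are [3, 2].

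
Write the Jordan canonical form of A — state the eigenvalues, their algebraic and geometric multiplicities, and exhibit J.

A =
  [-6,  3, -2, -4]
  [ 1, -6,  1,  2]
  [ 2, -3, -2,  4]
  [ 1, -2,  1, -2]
J_3(-4) ⊕ J_1(-4)

The characteristic polynomial is
  det(x·I − A) = x^4 + 16*x^3 + 96*x^2 + 256*x + 256 = (x + 4)^4

Eigenvalues and multiplicities (the geometric multiplicity of λ is n − rank(A − λI), which equals the number of Jordan blocks for λ):
  λ = -4: algebraic multiplicity = 4, geometric multiplicity = 2

Determining the block sizes for each eigenvalue:
  λ = -4: with am = 4 and gm = 2, the partition is not yet determined (e.g. several partitions of 4 into 2 parts exist). Let N = A − (-4)·I. Computing rank(N^1) = 2, rank(N^2) = 1, rank(N^3) = 0; the number of blocks of size ≥ j is rank(N^{j−1}) − rank(N^j), giving [2, 1, 1]. So we have 1 block(s) of size 3, 1 block(s) of size 1 → block sizes [3, 1]

Assembling the blocks gives a Jordan form
J =
  [-4,  1,  0,  0]
  [ 0, -4,  1,  0]
  [ 0,  0, -4,  0]
  [ 0,  0,  0, -4]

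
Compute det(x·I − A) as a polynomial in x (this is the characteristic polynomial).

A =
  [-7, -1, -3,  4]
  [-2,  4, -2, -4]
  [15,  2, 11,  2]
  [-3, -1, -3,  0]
x^4 - 8*x^3 + 128*x - 256

Expanding det(x·I − A) (e.g. by cofactor expansion or by noting that A is similar to its Jordan form J, which has the same characteristic polynomial as A) gives
  χ_A(x) = x^4 - 8*x^3 + 128*x - 256
which factors as (x - 4)^3*(x + 4). The eigenvalues (with algebraic multiplicities) are λ = -4 with multiplicity 1, λ = 4 with multiplicity 3.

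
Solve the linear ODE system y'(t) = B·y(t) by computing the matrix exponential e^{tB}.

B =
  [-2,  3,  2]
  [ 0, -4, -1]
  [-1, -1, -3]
e^{tB} =
  [-t^2*exp(-3*t)/2 + t*exp(-3*t) + exp(-3*t), -t^2*exp(-3*t) + 3*t*exp(-3*t), -t^2*exp(-3*t)/2 + 2*t*exp(-3*t)]
  [t^2*exp(-3*t)/2, t^2*exp(-3*t) - t*exp(-3*t) + exp(-3*t), t^2*exp(-3*t)/2 - t*exp(-3*t)]
  [-t^2*exp(-3*t)/2 - t*exp(-3*t), -t^2*exp(-3*t) - t*exp(-3*t), -t^2*exp(-3*t)/2 + exp(-3*t)]

Strategy: write B = P · J · P⁻¹ where J is a Jordan canonical form, so e^{tB} = P · e^{tJ} · P⁻¹, and e^{tJ} can be computed block-by-block.

B has Jordan form
J =
  [-3,  1,  0]
  [ 0, -3,  1]
  [ 0,  0, -3]
(up to reordering of blocks).

Per-block formulas:
  For a 3×3 Jordan block J_3(-3): exp(t · J_3(-3)) = e^(-3t)·(I + t·N + (t^2/2)·N^2), where N is the 3×3 nilpotent shift.

After assembling e^{tJ} and conjugating by P, we get:

e^{tB} =
  [-t^2*exp(-3*t)/2 + t*exp(-3*t) + exp(-3*t), -t^2*exp(-3*t) + 3*t*exp(-3*t), -t^2*exp(-3*t)/2 + 2*t*exp(-3*t)]
  [t^2*exp(-3*t)/2, t^2*exp(-3*t) - t*exp(-3*t) + exp(-3*t), t^2*exp(-3*t)/2 - t*exp(-3*t)]
  [-t^2*exp(-3*t)/2 - t*exp(-3*t), -t^2*exp(-3*t) - t*exp(-3*t), -t^2*exp(-3*t)/2 + exp(-3*t)]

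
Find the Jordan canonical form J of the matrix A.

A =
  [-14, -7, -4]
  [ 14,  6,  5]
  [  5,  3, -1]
J_3(-3)

The characteristic polynomial is
  det(x·I − A) = x^3 + 9*x^2 + 27*x + 27 = (x + 3)^3

Eigenvalues and multiplicities (the geometric multiplicity of λ is n − rank(A − λI), which equals the number of Jordan blocks for λ):
  λ = -3: algebraic multiplicity = 3, geometric multiplicity = 1

Determining the block sizes for each eigenvalue:
  λ = -3: one block (gm = 1), so the single block has size am = 3 → block sizes [3]

Assembling the blocks gives a Jordan form
J =
  [-3,  1,  0]
  [ 0, -3,  1]
  [ 0,  0, -3]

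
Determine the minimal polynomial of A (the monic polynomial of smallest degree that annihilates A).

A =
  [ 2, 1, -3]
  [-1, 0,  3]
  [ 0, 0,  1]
x^2 - 2*x + 1

The characteristic polynomial is χ_A(x) = (x - 1)^3, so the eigenvalues are known. The minimal polynomial is
  m_A(x) = Π_λ (x − λ)^{k_λ}
where k_λ is the size of the *largest* Jordan block for λ (equivalently, the smallest k with (A − λI)^k v = 0 for every generalised eigenvector v of λ).

  λ = 1: largest Jordan block has size 2, contributing (x − 1)^2

So m_A(x) = (x - 1)^2 = x^2 - 2*x + 1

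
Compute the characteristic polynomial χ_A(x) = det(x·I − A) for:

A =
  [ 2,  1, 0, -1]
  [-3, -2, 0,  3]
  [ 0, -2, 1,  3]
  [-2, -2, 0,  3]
x^4 - 4*x^3 + 6*x^2 - 4*x + 1

Expanding det(x·I − A) (e.g. by cofactor expansion or by noting that A is similar to its Jordan form J, which has the same characteristic polynomial as A) gives
  χ_A(x) = x^4 - 4*x^3 + 6*x^2 - 4*x + 1
which factors as (x - 1)^4. The eigenvalues (with algebraic multiplicities) are λ = 1 with multiplicity 4.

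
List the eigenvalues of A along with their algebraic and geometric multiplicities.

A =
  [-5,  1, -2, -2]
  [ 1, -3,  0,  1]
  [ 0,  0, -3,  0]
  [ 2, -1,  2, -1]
λ = -3: alg = 4, geom = 2

Step 1 — factor the characteristic polynomial to read off the algebraic multiplicities:
  χ_A(x) = (x + 3)^4

Step 2 — compute geometric multiplicities via the rank-nullity identity g(λ) = n − rank(A − λI):
  rank(A − (-3)·I) = 2, so dim ker(A − (-3)·I) = n − 2 = 2

Summary:
  λ = -3: algebraic multiplicity = 4, geometric multiplicity = 2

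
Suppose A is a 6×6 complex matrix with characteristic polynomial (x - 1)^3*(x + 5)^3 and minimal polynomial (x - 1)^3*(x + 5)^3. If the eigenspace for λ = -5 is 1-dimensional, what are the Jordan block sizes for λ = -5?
Block sizes for λ = -5: [3]

Step 1 — from the characteristic polynomial, algebraic multiplicity of λ = -5 is 3. From dim ker(A − (-5)·I) = 1, there are exactly 1 Jordan blocks for λ = -5.
Step 2 — from the minimal polynomial, the factor (x + 5)^3 tells us the largest block for λ = -5 has size 3.
Step 3 — with total size 3, 1 blocks, and largest block 3, the block sizes (in nonincreasing order) are [3].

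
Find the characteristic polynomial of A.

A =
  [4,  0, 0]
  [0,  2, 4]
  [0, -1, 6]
x^3 - 12*x^2 + 48*x - 64

Expanding det(x·I − A) (e.g. by cofactor expansion or by noting that A is similar to its Jordan form J, which has the same characteristic polynomial as A) gives
  χ_A(x) = x^3 - 12*x^2 + 48*x - 64
which factors as (x - 4)^3. The eigenvalues (with algebraic multiplicities) are λ = 4 with multiplicity 3.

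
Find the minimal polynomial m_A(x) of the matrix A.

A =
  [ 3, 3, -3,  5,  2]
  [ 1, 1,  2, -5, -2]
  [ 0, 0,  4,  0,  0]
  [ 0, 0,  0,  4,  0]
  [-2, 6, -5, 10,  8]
x^3 - 12*x^2 + 48*x - 64

The characteristic polynomial is χ_A(x) = (x - 4)^5, so the eigenvalues are known. The minimal polynomial is
  m_A(x) = Π_λ (x − λ)^{k_λ}
where k_λ is the size of the *largest* Jordan block for λ (equivalently, the smallest k with (A − λI)^k v = 0 for every generalised eigenvector v of λ).

  λ = 4: largest Jordan block has size 3, contributing (x − 4)^3

So m_A(x) = (x - 4)^3 = x^3 - 12*x^2 + 48*x - 64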